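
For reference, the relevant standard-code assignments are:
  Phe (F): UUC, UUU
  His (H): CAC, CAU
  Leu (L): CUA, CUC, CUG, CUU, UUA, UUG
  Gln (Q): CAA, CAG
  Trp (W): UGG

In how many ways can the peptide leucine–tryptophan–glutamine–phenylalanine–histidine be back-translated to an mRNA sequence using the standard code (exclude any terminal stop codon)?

Leu: 6 codons.
Trp: 1 codon.
Gln: 2 codons.
Phe: 2 codons.
His: 2 codons.
6 × 1 × 2 × 2 × 2 = 48.

48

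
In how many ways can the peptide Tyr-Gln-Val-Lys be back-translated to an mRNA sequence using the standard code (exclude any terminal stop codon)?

Tyr: 2 codons.
Gln: 2 codons.
Val: 4 codons.
Lys: 2 codons.
2 × 2 × 4 × 2 = 32.

32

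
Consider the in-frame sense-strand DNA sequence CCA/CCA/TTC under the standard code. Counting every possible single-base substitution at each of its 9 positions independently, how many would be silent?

Codon 1 (CCA, Pro): 3 synonymous substitutions.
Codon 2 (CCA, Pro): 3 synonymous substitutions.
Codon 3 (TTC, Phe): 1 synonymous substitution.
Total: 3 + 3 + 1 = 7.

7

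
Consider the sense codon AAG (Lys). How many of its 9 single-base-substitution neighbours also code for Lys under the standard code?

1

Position 1: none → 0 synonymous.
Position 2: none → 0 synonymous.
Position 3: AAA → 1 synonymous.
Total: 0 + 0 + 1 = 1.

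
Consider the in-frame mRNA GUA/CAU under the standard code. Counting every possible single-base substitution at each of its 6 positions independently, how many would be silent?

Codon 1 (GUA, Val): 3 synonymous substitutions.
Codon 2 (CAU, His): 1 synonymous substitution.
Total: 3 + 1 = 4.

4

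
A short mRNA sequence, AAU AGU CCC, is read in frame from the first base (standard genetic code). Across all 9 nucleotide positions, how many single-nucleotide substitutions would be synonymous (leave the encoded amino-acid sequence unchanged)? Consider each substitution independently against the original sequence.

Codon 1 (AAU, Asn): 1 synonymous substitution.
Codon 2 (AGU, Ser): 1 synonymous substitution.
Codon 3 (CCC, Pro): 3 synonymous substitutions.
Total: 1 + 1 + 3 = 5.

5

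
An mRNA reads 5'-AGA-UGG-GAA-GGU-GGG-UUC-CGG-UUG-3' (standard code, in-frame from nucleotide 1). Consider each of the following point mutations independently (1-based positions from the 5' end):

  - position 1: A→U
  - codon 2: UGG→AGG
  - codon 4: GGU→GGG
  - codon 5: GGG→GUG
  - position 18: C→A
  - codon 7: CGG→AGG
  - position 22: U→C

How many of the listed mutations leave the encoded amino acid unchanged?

Codon 1: AGA (Arg) → UGA (Stop) — nonsense.
Codon 2: UGG (Trp) → AGG (Arg) — missense.
Codon 4: GGU (Gly) → GGG (Gly) — synonymous.
Codon 5: GGG (Gly) → GUG (Val) — missense.
Codon 6: UUC (Phe) → UUA (Leu) — missense.
Codon 7: CGG (Arg) → AGG (Arg) — synonymous.
Codon 8: UUG (Leu) → CUG (Leu) — synonymous.
Synonymous: 3 of 7.

3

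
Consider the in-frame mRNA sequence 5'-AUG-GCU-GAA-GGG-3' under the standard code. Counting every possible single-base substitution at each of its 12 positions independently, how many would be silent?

Codon 1 (AUG, Met): 0 synonymous substitutions.
Codon 2 (GCU, Ala): 3 synonymous substitutions.
Codon 3 (GAA, Glu): 1 synonymous substitution.
Codon 4 (GGG, Gly): 3 synonymous substitutions.
Total: 0 + 3 + 1 + 3 = 7.

7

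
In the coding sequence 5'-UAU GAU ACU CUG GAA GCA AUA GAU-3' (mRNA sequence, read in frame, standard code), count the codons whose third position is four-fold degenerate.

Codon 1 UAU (Tyr): third position 2-fold.
Codon 2 GAU (Asp): third position 2-fold.
Codon 3 ACU (Thr): third position 4-fold.
Codon 4 CUG (Leu): third position 4-fold.
Codon 5 GAA (Glu): third position 2-fold.
Codon 6 GCA (Ala): third position 4-fold.
Codon 7 AUA (Ile): third position 3-fold.
Codon 8 GAU (Asp): third position 2-fold.
Four-fold degenerate third positions: 3.

3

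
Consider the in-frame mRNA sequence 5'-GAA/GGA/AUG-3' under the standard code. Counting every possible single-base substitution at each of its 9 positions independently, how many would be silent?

4

Codon 1 (GAA, Glu): 1 synonymous substitution.
Codon 2 (GGA, Gly): 3 synonymous substitutions.
Codon 3 (AUG, Met): 0 synonymous substitutions.
Total: 1 + 3 + 0 = 4.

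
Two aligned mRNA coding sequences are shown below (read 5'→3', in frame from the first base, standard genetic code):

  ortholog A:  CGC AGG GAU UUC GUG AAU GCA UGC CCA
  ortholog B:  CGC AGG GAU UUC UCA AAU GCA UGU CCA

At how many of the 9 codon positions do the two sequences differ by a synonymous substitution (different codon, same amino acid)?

Codon 1: CGC Arg / CGC Arg — identical.
Codon 2: AGG Arg / AGG Arg — identical.
Codon 3: GAU Asp / GAU Asp — identical.
Codon 4: UUC Phe / UUC Phe — identical.
Codon 5: GUG Val / UCA Ser — nonsynonymous.
Codon 6: AAU Asn / AAU Asn — identical.
Codon 7: GCA Ala / GCA Ala — identical.
Codon 8: UGC Cys / UGU Cys — synonymous.
Codon 9: CCA Pro / CCA Pro — identical.
Synonymous differences: 1.

1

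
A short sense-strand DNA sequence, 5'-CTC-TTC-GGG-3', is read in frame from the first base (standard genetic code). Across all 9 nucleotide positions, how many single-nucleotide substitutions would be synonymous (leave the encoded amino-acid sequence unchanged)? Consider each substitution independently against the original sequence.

7

Codon 1 (CTC, Leu): 3 synonymous substitutions.
Codon 2 (TTC, Phe): 1 synonymous substitution.
Codon 3 (GGG, Gly): 3 synonymous substitutions.
Total: 3 + 1 + 3 = 7.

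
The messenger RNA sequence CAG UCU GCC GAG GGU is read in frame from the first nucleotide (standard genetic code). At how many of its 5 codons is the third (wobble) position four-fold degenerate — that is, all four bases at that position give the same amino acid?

Codon 1 CAG (Gln): third position 2-fold.
Codon 2 UCU (Ser): third position 4-fold.
Codon 3 GCC (Ala): third position 4-fold.
Codon 4 GAG (Glu): third position 2-fold.
Codon 5 GGU (Gly): third position 4-fold.
Four-fold degenerate third positions: 3.

3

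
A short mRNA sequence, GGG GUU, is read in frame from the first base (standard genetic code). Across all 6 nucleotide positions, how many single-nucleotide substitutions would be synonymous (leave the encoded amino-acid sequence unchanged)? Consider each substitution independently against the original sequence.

6

Codon 1 (GGG, Gly): 3 synonymous substitutions.
Codon 2 (GUU, Val): 3 synonymous substitutions.
Total: 3 + 3 = 6.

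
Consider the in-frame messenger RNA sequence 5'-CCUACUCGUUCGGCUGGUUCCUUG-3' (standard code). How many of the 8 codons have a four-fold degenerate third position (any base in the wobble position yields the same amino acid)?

7

Codon 1 CCU (Pro): third position 4-fold.
Codon 2 ACU (Thr): third position 4-fold.
Codon 3 CGU (Arg): third position 4-fold.
Codon 4 UCG (Ser): third position 4-fold.
Codon 5 GCU (Ala): third position 4-fold.
Codon 6 GGU (Gly): third position 4-fold.
Codon 7 UCC (Ser): third position 4-fold.
Codon 8 UUG (Leu): third position 2-fold.
Four-fold degenerate third positions: 7.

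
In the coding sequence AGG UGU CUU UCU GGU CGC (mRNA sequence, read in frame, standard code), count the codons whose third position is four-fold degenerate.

Codon 1 AGG (Arg): third position 2-fold.
Codon 2 UGU (Cys): third position 2-fold.
Codon 3 CUU (Leu): third position 4-fold.
Codon 4 UCU (Ser): third position 4-fold.
Codon 5 GGU (Gly): third position 4-fold.
Codon 6 CGC (Arg): third position 4-fold.
Four-fold degenerate third positions: 4.

4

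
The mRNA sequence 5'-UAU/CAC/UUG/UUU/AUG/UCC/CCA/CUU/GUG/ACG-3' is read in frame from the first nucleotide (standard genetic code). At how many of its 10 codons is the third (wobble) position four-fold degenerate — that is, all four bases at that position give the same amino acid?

5

Codon 1 UAU (Tyr): third position 2-fold.
Codon 2 CAC (His): third position 2-fold.
Codon 3 UUG (Leu): third position 2-fold.
Codon 4 UUU (Phe): third position 2-fold.
Codon 5 AUG (Met): third position 1-fold.
Codon 6 UCC (Ser): third position 4-fold.
Codon 7 CCA (Pro): third position 4-fold.
Codon 8 CUU (Leu): third position 4-fold.
Codon 9 GUG (Val): third position 4-fold.
Codon 10 ACG (Thr): third position 4-fold.
Four-fold degenerate third positions: 5.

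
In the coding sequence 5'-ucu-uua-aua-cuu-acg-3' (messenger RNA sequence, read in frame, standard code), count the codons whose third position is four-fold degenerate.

3

Codon 1 UCU (Ser): third position 4-fold.
Codon 2 UUA (Leu): third position 2-fold.
Codon 3 AUA (Ile): third position 3-fold.
Codon 4 CUU (Leu): third position 4-fold.
Codon 5 ACG (Thr): third position 4-fold.
Four-fold degenerate third positions: 3.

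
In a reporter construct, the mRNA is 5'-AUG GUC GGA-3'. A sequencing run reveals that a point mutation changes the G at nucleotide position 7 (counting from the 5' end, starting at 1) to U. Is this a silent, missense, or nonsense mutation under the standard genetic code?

Position 7 falls in codon 3: GGA → Gly.
After the substitution the codon is UGA → Stop.
The new codon is a stop codon, so this is a nonsense mutation.

nonsense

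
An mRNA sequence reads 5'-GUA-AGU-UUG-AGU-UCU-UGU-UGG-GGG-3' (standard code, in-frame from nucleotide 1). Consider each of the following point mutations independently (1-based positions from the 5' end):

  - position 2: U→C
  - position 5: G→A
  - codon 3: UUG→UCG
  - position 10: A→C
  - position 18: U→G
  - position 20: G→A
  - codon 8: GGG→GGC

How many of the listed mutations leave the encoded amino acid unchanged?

Codon 1: GUA (Val) → GCA (Ala) — missense.
Codon 2: AGU (Ser) → AAU (Asn) — missense.
Codon 3: UUG (Leu) → UCG (Ser) — missense.
Codon 4: AGU (Ser) → CGU (Arg) — missense.
Codon 6: UGU (Cys) → UGG (Trp) — missense.
Codon 7: UGG (Trp) → UAG (Stop) — nonsense.
Codon 8: GGG (Gly) → GGC (Gly) — synonymous.
Synonymous: 1 of 7.

1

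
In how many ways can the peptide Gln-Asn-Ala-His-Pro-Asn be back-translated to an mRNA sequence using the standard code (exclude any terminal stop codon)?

256

Gln: 2 codons.
Asn: 2 codons.
Ala: 4 codons.
His: 2 codons.
Pro: 4 codons.
Asn: 2 codons.
2 × 2 × 4 × 2 × 4 × 2 = 256.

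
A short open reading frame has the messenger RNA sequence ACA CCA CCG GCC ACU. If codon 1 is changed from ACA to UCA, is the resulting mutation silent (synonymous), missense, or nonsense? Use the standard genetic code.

missense

Position 1 falls in codon 1: ACA → Thr.
After the substitution the codon is UCA → Ser.
Thr ≠ Ser, so this is a missense mutation.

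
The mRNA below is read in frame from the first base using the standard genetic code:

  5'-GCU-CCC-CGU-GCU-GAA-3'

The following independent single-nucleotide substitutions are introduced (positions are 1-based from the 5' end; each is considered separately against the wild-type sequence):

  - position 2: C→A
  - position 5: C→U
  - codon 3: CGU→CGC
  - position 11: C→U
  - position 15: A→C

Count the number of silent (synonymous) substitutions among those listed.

Codon 1: GCU (Ala) → GAU (Asp) — missense.
Codon 2: CCC (Pro) → CUC (Leu) — missense.
Codon 3: CGU (Arg) → CGC (Arg) — synonymous.
Codon 4: GCU (Ala) → GUU (Val) — missense.
Codon 5: GAA (Glu) → GAC (Asp) — missense.
Synonymous: 1 of 5.

1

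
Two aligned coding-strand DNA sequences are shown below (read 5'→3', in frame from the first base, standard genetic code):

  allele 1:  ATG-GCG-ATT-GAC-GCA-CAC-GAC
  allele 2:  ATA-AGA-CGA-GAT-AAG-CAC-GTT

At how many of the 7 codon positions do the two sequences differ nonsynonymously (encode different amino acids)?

5

Codon 1: ATG Met / ATA Ile — nonsynonymous.
Codon 2: GCG Ala / AGA Arg — nonsynonymous.
Codon 3: ATT Ile / CGA Arg — nonsynonymous.
Codon 4: GAC Asp / GAT Asp — synonymous.
Codon 5: GCA Ala / AAG Lys — nonsynonymous.
Codon 6: CAC His / CAC His — identical.
Codon 7: GAC Asp / GTT Val — nonsynonymous.
Nonsynonymous differences: 5.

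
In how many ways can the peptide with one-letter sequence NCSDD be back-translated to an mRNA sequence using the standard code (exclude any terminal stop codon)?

96

Asn: 2 codons.
Cys: 2 codons.
Ser: 6 codons.
Asp: 2 codons.
Asp: 2 codons.
2 × 2 × 6 × 2 × 2 = 96.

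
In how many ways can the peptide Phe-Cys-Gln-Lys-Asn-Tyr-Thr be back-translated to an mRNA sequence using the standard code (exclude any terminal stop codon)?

Phe: 2 codons.
Cys: 2 codons.
Gln: 2 codons.
Lys: 2 codons.
Asn: 2 codons.
Tyr: 2 codons.
Thr: 4 codons.
2 × 2 × 2 × 2 × 2 × 2 × 4 = 256.

256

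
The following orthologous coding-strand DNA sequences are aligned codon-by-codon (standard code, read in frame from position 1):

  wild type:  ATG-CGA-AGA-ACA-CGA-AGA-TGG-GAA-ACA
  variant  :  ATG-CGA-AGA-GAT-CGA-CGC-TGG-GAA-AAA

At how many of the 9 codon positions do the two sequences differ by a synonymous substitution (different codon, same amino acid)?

Codon 1: ATG Met / ATG Met — identical.
Codon 2: CGA Arg / CGA Arg — identical.
Codon 3: AGA Arg / AGA Arg — identical.
Codon 4: ACA Thr / GAT Asp — nonsynonymous.
Codon 5: CGA Arg / CGA Arg — identical.
Codon 6: AGA Arg / CGC Arg — synonymous.
Codon 7: TGG Trp / TGG Trp — identical.
Codon 8: GAA Glu / GAA Glu — identical.
Codon 9: ACA Thr / AAA Lys — nonsynonymous.
Synonymous differences: 1.

1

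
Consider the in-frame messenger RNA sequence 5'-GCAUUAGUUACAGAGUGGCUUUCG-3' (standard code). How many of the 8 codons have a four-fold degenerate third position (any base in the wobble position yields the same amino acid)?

Codon 1 GCA (Ala): third position 4-fold.
Codon 2 UUA (Leu): third position 2-fold.
Codon 3 GUU (Val): third position 4-fold.
Codon 4 ACA (Thr): third position 4-fold.
Codon 5 GAG (Glu): third position 2-fold.
Codon 6 UGG (Trp): third position 1-fold.
Codon 7 CUU (Leu): third position 4-fold.
Codon 8 UCG (Ser): third position 4-fold.
Four-fold degenerate third positions: 5.

5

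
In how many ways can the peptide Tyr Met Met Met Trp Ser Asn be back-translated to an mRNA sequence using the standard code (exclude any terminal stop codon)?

Tyr: 2 codons.
Met: 1 codon.
Met: 1 codon.
Met: 1 codon.
Trp: 1 codon.
Ser: 6 codons.
Asn: 2 codons.
2 × 1 × 1 × 1 × 1 × 6 × 2 = 24.

24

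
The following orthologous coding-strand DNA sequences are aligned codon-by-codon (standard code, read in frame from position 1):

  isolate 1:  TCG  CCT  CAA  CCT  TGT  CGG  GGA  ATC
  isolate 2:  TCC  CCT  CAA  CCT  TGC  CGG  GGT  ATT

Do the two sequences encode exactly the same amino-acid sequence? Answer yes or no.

yes

Codon 1: TCG Ser / TCC Ser — synonymous.
Codon 2: CCT Pro / CCT Pro — identical.
Codon 3: CAA Gln / CAA Gln — identical.
Codon 4: CCT Pro / CCT Pro — identical.
Codon 5: TGT Cys / TGC Cys — synonymous.
Codon 6: CGG Arg / CGG Arg — identical.
Codon 7: GGA Gly / GGT Gly — synonymous.
Codon 8: ATC Ile / ATT Ile — synonymous.
Nonsynonymous differences: 0 → same protein.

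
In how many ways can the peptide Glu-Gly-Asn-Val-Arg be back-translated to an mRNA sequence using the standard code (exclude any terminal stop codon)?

Glu: 2 codons.
Gly: 4 codons.
Asn: 2 codons.
Val: 4 codons.
Arg: 6 codons.
2 × 4 × 2 × 4 × 6 = 384.

384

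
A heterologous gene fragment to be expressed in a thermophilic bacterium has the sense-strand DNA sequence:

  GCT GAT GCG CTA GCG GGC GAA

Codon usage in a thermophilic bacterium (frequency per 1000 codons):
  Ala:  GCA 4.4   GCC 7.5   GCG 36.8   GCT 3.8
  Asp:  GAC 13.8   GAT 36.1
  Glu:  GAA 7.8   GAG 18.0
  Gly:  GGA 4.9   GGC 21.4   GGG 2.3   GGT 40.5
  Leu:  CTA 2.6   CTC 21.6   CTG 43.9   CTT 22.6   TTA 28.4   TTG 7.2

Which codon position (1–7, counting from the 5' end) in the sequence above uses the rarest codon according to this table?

4

Codon 1 GCT (Ala): 3.8 per 1000.
Codon 2 GAT (Asp): 36.1 per 1000.
Codon 3 GCG (Ala): 36.8 per 1000.
Codon 4 CTA (Leu): 2.6 per 1000.
Codon 5 GCG (Ala): 36.8 per 1000.
Codon 6 GGC (Gly): 21.4 per 1000.
Codon 7 GAA (Glu): 7.8 per 1000.
Lowest frequency is 2.6 at codon 4.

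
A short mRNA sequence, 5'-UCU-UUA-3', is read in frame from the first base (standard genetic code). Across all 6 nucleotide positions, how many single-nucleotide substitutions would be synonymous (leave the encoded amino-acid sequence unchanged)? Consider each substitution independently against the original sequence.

5

Codon 1 (UCU, Ser): 3 synonymous substitutions.
Codon 2 (UUA, Leu): 2 synonymous substitutions.
Total: 3 + 2 = 5.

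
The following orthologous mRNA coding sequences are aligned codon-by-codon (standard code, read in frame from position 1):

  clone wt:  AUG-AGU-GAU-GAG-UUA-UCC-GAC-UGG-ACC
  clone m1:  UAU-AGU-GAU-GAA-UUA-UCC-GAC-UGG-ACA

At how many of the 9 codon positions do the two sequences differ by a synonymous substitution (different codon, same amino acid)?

Codon 1: AUG Met / UAU Tyr — nonsynonymous.
Codon 2: AGU Ser / AGU Ser — identical.
Codon 3: GAU Asp / GAU Asp — identical.
Codon 4: GAG Glu / GAA Glu — synonymous.
Codon 5: UUA Leu / UUA Leu — identical.
Codon 6: UCC Ser / UCC Ser — identical.
Codon 7: GAC Asp / GAC Asp — identical.
Codon 8: UGG Trp / UGG Trp — identical.
Codon 9: ACC Thr / ACA Thr — synonymous.
Synonymous differences: 2.

2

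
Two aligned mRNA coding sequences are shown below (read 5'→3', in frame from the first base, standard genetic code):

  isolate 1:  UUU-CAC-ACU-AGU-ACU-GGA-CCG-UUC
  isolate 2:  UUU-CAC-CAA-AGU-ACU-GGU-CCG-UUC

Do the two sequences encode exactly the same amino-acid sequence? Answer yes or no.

no

Codon 1: UUU Phe / UUU Phe — identical.
Codon 2: CAC His / CAC His — identical.
Codon 3: ACU Thr / CAA Gln — nonsynonymous.
Codon 4: AGU Ser / AGU Ser — identical.
Codon 5: ACU Thr / ACU Thr — identical.
Codon 6: GGA Gly / GGU Gly — synonymous.
Codon 7: CCG Pro / CCG Pro — identical.
Codon 8: UUC Phe / UUC Phe — identical.
Nonsynonymous differences: 1 → different protein.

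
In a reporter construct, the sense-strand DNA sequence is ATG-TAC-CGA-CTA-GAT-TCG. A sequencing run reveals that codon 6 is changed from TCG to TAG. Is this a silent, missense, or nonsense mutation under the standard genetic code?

Position 17 falls in codon 6: TCG → Ser.
After the substitution the codon is TAG → Stop.
The new codon is a stop codon, so this is a nonsense mutation.

nonsense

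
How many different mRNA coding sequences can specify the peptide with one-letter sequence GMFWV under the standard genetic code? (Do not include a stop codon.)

Gly: 4 codons.
Met: 1 codon.
Phe: 2 codons.
Trp: 1 codon.
Val: 4 codons.
4 × 1 × 2 × 1 × 4 = 32.

32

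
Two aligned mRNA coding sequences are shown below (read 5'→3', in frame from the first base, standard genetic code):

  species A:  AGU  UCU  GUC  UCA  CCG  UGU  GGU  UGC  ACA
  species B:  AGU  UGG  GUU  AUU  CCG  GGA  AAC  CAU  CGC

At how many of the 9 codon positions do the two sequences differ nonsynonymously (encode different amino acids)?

6

Codon 1: AGU Ser / AGU Ser — identical.
Codon 2: UCU Ser / UGG Trp — nonsynonymous.
Codon 3: GUC Val / GUU Val — synonymous.
Codon 4: UCA Ser / AUU Ile — nonsynonymous.
Codon 5: CCG Pro / CCG Pro — identical.
Codon 6: UGU Cys / GGA Gly — nonsynonymous.
Codon 7: GGU Gly / AAC Asn — nonsynonymous.
Codon 8: UGC Cys / CAU His — nonsynonymous.
Codon 9: ACA Thr / CGC Arg — nonsynonymous.
Nonsynonymous differences: 6.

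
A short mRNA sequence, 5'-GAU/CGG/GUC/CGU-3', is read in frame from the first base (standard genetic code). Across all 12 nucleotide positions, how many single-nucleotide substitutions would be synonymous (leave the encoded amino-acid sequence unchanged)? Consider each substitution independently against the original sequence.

11

Codon 1 (GAU, Asp): 1 synonymous substitution.
Codon 2 (CGG, Arg): 4 synonymous substitutions.
Codon 3 (GUC, Val): 3 synonymous substitutions.
Codon 4 (CGU, Arg): 3 synonymous substitutions.
Total: 1 + 4 + 3 + 3 = 11.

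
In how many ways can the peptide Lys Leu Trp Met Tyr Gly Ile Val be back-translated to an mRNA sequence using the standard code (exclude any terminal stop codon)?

1152

Lys: 2 codons.
Leu: 6 codons.
Trp: 1 codon.
Met: 1 codon.
Tyr: 2 codons.
Gly: 4 codons.
Ile: 3 codons.
Val: 4 codons.
2 × 6 × 1 × 1 × 2 × 4 × 3 × 4 = 1152.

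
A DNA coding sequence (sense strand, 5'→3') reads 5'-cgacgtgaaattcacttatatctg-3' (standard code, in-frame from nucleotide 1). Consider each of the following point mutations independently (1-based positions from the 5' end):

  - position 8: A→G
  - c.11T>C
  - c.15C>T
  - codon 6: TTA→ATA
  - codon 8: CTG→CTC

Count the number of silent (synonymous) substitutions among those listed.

Codon 3: GAA (Glu) → GGA (Gly) — missense.
Codon 4: ATT (Ile) → ACT (Thr) — missense.
Codon 5: CAC (His) → CAT (His) — synonymous.
Codon 6: TTA (Leu) → ATA (Ile) — missense.
Codon 8: CTG (Leu) → CTC (Leu) — synonymous.
Synonymous: 2 of 5.

2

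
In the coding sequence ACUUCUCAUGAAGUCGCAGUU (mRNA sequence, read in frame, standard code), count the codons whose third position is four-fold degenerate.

Codon 1 ACU (Thr): third position 4-fold.
Codon 2 UCU (Ser): third position 4-fold.
Codon 3 CAU (His): third position 2-fold.
Codon 4 GAA (Glu): third position 2-fold.
Codon 5 GUC (Val): third position 4-fold.
Codon 6 GCA (Ala): third position 4-fold.
Codon 7 GUU (Val): third position 4-fold.
Four-fold degenerate third positions: 5.

5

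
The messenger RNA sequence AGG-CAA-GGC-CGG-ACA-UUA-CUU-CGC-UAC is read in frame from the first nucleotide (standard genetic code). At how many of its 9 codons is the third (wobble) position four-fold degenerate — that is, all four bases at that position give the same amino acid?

Codon 1 AGG (Arg): third position 2-fold.
Codon 2 CAA (Gln): third position 2-fold.
Codon 3 GGC (Gly): third position 4-fold.
Codon 4 CGG (Arg): third position 4-fold.
Codon 5 ACA (Thr): third position 4-fold.
Codon 6 UUA (Leu): third position 2-fold.
Codon 7 CUU (Leu): third position 4-fold.
Codon 8 CGC (Arg): third position 4-fold.
Codon 9 UAC (Tyr): third position 2-fold.
Four-fold degenerate third positions: 5.

5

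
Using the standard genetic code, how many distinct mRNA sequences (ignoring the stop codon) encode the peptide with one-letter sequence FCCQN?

32

Phe: 2 codons.
Cys: 2 codons.
Cys: 2 codons.
Gln: 2 codons.
Asn: 2 codons.
2 × 2 × 2 × 2 × 2 = 32.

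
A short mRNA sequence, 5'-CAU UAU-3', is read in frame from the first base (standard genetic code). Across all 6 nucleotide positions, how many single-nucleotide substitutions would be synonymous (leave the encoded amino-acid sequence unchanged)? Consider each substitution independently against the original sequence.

2

Codon 1 (CAU, His): 1 synonymous substitution.
Codon 2 (UAU, Tyr): 1 synonymous substitution.
Total: 1 + 1 = 2.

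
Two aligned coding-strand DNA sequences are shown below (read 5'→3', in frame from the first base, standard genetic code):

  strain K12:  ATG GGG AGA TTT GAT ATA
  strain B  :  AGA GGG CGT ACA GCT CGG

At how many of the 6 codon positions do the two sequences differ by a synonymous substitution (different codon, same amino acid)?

Codon 1: ATG Met / AGA Arg — nonsynonymous.
Codon 2: GGG Gly / GGG Gly — identical.
Codon 3: AGA Arg / CGT Arg — synonymous.
Codon 4: TTT Phe / ACA Thr — nonsynonymous.
Codon 5: GAT Asp / GCT Ala — nonsynonymous.
Codon 6: ATA Ile / CGG Arg — nonsynonymous.
Synonymous differences: 1.

1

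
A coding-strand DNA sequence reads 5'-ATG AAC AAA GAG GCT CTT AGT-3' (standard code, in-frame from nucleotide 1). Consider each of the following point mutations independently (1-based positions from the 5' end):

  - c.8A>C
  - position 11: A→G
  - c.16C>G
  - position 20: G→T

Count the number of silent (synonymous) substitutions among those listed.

0

Codon 3: AAA (Lys) → ACA (Thr) — missense.
Codon 4: GAG (Glu) → GGG (Gly) — missense.
Codon 6: CTT (Leu) → GTT (Val) — missense.
Codon 7: AGT (Ser) → ATT (Ile) — missense.
Synonymous: 0 of 4.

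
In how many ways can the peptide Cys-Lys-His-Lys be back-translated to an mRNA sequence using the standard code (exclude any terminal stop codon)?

16

Cys: 2 codons.
Lys: 2 codons.
His: 2 codons.
Lys: 2 codons.
2 × 2 × 2 × 2 = 16.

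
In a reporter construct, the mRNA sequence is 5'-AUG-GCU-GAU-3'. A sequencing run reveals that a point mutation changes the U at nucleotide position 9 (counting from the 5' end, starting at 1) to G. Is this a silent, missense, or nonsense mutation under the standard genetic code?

missense

Position 9 falls in codon 3: GAU → Asp.
After the substitution the codon is GAG → Glu.
Asp ≠ Glu, so this is a missense mutation.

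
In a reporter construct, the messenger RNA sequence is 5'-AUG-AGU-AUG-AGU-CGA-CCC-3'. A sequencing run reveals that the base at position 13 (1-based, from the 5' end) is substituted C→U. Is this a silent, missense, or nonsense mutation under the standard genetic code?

Position 13 falls in codon 5: CGA → Arg.
After the substitution the codon is UGA → Stop.
The new codon is a stop codon, so this is a nonsense mutation.

nonsense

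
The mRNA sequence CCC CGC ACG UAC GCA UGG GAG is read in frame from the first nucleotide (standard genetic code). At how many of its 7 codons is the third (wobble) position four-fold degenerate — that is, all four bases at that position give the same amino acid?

Codon 1 CCC (Pro): third position 4-fold.
Codon 2 CGC (Arg): third position 4-fold.
Codon 3 ACG (Thr): third position 4-fold.
Codon 4 UAC (Tyr): third position 2-fold.
Codon 5 GCA (Ala): third position 4-fold.
Codon 6 UGG (Trp): third position 1-fold.
Codon 7 GAG (Glu): third position 2-fold.
Four-fold degenerate third positions: 4.

4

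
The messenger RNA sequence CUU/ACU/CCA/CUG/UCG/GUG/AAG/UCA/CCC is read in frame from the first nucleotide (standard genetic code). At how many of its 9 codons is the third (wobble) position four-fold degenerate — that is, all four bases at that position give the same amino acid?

Codon 1 CUU (Leu): third position 4-fold.
Codon 2 ACU (Thr): third position 4-fold.
Codon 3 CCA (Pro): third position 4-fold.
Codon 4 CUG (Leu): third position 4-fold.
Codon 5 UCG (Ser): third position 4-fold.
Codon 6 GUG (Val): third position 4-fold.
Codon 7 AAG (Lys): third position 2-fold.
Codon 8 UCA (Ser): third position 4-fold.
Codon 9 CCC (Pro): third position 4-fold.
Four-fold degenerate third positions: 8.

8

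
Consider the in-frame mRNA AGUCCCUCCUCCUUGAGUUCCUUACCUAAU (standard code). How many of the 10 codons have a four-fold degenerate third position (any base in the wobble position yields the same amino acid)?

Codon 1 AGU (Ser): third position 2-fold.
Codon 2 CCC (Pro): third position 4-fold.
Codon 3 UCC (Ser): third position 4-fold.
Codon 4 UCC (Ser): third position 4-fold.
Codon 5 UUG (Leu): third position 2-fold.
Codon 6 AGU (Ser): third position 2-fold.
Codon 7 UCC (Ser): third position 4-fold.
Codon 8 UUA (Leu): third position 2-fold.
Codon 9 CCU (Pro): third position 4-fold.
Codon 10 AAU (Asn): third position 2-fold.
Four-fold degenerate third positions: 5.

5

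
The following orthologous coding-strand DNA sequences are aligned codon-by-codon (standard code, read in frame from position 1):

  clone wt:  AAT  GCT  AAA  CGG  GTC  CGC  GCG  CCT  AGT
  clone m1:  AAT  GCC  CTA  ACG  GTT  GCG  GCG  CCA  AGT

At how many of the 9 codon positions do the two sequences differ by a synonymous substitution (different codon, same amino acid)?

Codon 1: AAT Asn / AAT Asn — identical.
Codon 2: GCT Ala / GCC Ala — synonymous.
Codon 3: AAA Lys / CTA Leu — nonsynonymous.
Codon 4: CGG Arg / ACG Thr — nonsynonymous.
Codon 5: GTC Val / GTT Val — synonymous.
Codon 6: CGC Arg / GCG Ala — nonsynonymous.
Codon 7: GCG Ala / GCG Ala — identical.
Codon 8: CCT Pro / CCA Pro — synonymous.
Codon 9: AGT Ser / AGT Ser — identical.
Synonymous differences: 3.

3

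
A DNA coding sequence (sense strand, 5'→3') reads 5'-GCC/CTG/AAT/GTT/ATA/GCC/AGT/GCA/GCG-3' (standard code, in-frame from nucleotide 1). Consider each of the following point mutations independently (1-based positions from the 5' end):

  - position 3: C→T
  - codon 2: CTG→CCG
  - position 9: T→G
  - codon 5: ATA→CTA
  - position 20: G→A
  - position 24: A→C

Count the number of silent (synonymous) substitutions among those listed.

Codon 1: GCC (Ala) → GCT (Ala) — synonymous.
Codon 2: CTG (Leu) → CCG (Pro) — missense.
Codon 3: AAT (Asn) → AAG (Lys) — missense.
Codon 5: ATA (Ile) → CTA (Leu) — missense.
Codon 7: AGT (Ser) → AAT (Asn) — missense.
Codon 8: GCA (Ala) → GCC (Ala) — synonymous.
Synonymous: 2 of 6.

2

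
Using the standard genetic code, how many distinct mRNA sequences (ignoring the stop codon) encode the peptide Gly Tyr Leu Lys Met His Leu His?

Gly: 4 codons.
Tyr: 2 codons.
Leu: 6 codons.
Lys: 2 codons.
Met: 1 codon.
His: 2 codons.
Leu: 6 codons.
His: 2 codons.
4 × 2 × 6 × 2 × 1 × 2 × 6 × 2 = 2304.

2304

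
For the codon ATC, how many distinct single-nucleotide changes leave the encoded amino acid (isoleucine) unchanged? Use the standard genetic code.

Position 1: none → 0 synonymous.
Position 2: none → 0 synonymous.
Position 3: ATT, ATA → 2 synonymous.
Total: 0 + 0 + 2 = 2.

2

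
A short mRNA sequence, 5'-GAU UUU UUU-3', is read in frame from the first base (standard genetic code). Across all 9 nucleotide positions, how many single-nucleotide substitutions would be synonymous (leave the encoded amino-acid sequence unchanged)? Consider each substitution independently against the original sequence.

3

Codon 1 (GAU, Asp): 1 synonymous substitution.
Codon 2 (UUU, Phe): 1 synonymous substitution.
Codon 3 (UUU, Phe): 1 synonymous substitution.
Total: 1 + 1 + 1 = 3.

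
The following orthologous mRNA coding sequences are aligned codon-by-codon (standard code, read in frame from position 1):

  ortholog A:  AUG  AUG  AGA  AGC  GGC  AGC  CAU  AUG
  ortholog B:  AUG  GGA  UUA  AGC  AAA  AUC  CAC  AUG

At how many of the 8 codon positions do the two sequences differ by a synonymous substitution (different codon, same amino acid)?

1

Codon 1: AUG Met / AUG Met — identical.
Codon 2: AUG Met / GGA Gly — nonsynonymous.
Codon 3: AGA Arg / UUA Leu — nonsynonymous.
Codon 4: AGC Ser / AGC Ser — identical.
Codon 5: GGC Gly / AAA Lys — nonsynonymous.
Codon 6: AGC Ser / AUC Ile — nonsynonymous.
Codon 7: CAU His / CAC His — synonymous.
Codon 8: AUG Met / AUG Met — identical.
Synonymous differences: 1.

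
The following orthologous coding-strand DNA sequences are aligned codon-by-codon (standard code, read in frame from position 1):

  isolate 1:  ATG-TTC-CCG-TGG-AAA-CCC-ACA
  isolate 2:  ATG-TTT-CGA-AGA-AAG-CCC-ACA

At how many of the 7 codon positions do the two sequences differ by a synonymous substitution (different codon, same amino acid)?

Codon 1: ATG Met / ATG Met — identical.
Codon 2: TTC Phe / TTT Phe — synonymous.
Codon 3: CCG Pro / CGA Arg — nonsynonymous.
Codon 4: TGG Trp / AGA Arg — nonsynonymous.
Codon 5: AAA Lys / AAG Lys — synonymous.
Codon 6: CCC Pro / CCC Pro — identical.
Codon 7: ACA Thr / ACA Thr — identical.
Synonymous differences: 2.

2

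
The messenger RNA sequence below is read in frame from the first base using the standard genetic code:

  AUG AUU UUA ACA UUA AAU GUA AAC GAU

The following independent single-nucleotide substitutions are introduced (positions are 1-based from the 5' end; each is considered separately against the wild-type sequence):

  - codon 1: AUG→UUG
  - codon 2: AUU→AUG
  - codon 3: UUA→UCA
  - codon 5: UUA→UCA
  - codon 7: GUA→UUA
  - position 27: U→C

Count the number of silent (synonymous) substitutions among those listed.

Codon 1: AUG (Met) → UUG (Leu) — missense.
Codon 2: AUU (Ile) → AUG (Met) — missense.
Codon 3: UUA (Leu) → UCA (Ser) — missense.
Codon 5: UUA (Leu) → UCA (Ser) — missense.
Codon 7: GUA (Val) → UUA (Leu) — missense.
Codon 9: GAU (Asp) → GAC (Asp) — synonymous.
Synonymous: 1 of 6.

1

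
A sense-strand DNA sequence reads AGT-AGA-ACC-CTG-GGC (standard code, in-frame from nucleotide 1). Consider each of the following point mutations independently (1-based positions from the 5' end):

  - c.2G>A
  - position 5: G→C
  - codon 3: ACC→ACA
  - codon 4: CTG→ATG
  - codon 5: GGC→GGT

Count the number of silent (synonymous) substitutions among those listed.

2

Codon 1: AGT (Ser) → AAT (Asn) — missense.
Codon 2: AGA (Arg) → ACA (Thr) — missense.
Codon 3: ACC (Thr) → ACA (Thr) — synonymous.
Codon 4: CTG (Leu) → ATG (Met) — missense.
Codon 5: GGC (Gly) → GGT (Gly) — synonymous.
Synonymous: 2 of 5.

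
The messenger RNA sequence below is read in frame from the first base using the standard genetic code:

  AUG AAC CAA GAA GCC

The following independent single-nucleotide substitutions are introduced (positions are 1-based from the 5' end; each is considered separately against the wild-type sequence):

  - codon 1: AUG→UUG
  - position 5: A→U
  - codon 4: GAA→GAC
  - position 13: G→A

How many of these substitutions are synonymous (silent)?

0

Codon 1: AUG (Met) → UUG (Leu) — missense.
Codon 2: AAC (Asn) → AUC (Ile) — missense.
Codon 4: GAA (Glu) → GAC (Asp) — missense.
Codon 5: GCC (Ala) → ACC (Thr) — missense.
Synonymous: 0 of 4.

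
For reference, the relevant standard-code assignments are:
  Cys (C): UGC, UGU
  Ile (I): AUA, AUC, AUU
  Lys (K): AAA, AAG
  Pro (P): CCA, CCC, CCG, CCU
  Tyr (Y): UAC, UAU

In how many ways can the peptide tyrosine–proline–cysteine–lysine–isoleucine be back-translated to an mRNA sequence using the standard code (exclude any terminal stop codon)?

96

Tyr: 2 codons.
Pro: 4 codons.
Cys: 2 codons.
Lys: 2 codons.
Ile: 3 codons.
2 × 4 × 2 × 2 × 3 = 96.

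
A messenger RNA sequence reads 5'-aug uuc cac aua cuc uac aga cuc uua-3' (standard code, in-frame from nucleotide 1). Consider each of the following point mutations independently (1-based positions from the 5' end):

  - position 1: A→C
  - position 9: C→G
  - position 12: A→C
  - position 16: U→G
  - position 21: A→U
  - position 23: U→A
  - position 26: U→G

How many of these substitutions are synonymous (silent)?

1

Codon 1: AUG (Met) → CUG (Leu) — missense.
Codon 3: CAC (His) → CAG (Gln) — missense.
Codon 4: AUA (Ile) → AUC (Ile) — synonymous.
Codon 6: UAC (Tyr) → GAC (Asp) — missense.
Codon 7: AGA (Arg) → AGU (Ser) — missense.
Codon 8: CUC (Leu) → CAC (His) — missense.
Codon 9: UUA (Leu) → UGA (Stop) — nonsense.
Synonymous: 1 of 7.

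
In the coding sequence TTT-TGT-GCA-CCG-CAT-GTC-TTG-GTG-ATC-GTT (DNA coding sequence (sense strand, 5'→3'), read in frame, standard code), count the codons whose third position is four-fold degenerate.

5

Codon 1 TTT (Phe): third position 2-fold.
Codon 2 TGT (Cys): third position 2-fold.
Codon 3 GCA (Ala): third position 4-fold.
Codon 4 CCG (Pro): third position 4-fold.
Codon 5 CAT (His): third position 2-fold.
Codon 6 GTC (Val): third position 4-fold.
Codon 7 TTG (Leu): third position 2-fold.
Codon 8 GTG (Val): third position 4-fold.
Codon 9 ATC (Ile): third position 3-fold.
Codon 10 GTT (Val): third position 4-fold.
Four-fold degenerate third positions: 5.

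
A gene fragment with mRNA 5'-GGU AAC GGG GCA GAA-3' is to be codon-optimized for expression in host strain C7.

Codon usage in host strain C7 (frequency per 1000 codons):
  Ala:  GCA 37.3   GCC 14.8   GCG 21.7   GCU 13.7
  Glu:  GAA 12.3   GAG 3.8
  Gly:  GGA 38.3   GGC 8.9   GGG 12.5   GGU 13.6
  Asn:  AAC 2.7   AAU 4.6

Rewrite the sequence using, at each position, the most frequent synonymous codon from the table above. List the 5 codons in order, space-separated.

Codon 1 (Gly): best is GGA at 38.3.
Codon 2 (Asn): best is AAU at 4.6.
Codon 3 (Gly): best is GGA at 38.3.
Codon 4 (Ala): best is GCA at 37.3.
Codon 5 (Glu): best is GAA at 12.3.

GGA AAU GGA GCA GAA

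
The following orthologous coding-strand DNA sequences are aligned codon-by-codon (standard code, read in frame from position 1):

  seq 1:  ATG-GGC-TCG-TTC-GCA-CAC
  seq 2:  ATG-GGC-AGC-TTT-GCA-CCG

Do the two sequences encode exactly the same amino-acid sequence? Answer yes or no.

Codon 1: ATG Met / ATG Met — identical.
Codon 2: GGC Gly / GGC Gly — identical.
Codon 3: TCG Ser / AGC Ser — synonymous.
Codon 4: TTC Phe / TTT Phe — synonymous.
Codon 5: GCA Ala / GCA Ala — identical.
Codon 6: CAC His / CCG Pro — nonsynonymous.
Nonsynonymous differences: 1 → different protein.

no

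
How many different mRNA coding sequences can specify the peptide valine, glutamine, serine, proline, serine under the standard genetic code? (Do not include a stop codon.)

Val: 4 codons.
Gln: 2 codons.
Ser: 6 codons.
Pro: 4 codons.
Ser: 6 codons.
4 × 2 × 6 × 4 × 6 = 1152.

1152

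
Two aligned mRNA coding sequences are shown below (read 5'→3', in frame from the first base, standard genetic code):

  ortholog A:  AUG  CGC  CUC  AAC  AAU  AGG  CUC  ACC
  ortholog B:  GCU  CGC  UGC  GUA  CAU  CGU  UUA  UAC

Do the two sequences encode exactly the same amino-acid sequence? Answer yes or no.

no

Codon 1: AUG Met / GCU Ala — nonsynonymous.
Codon 2: CGC Arg / CGC Arg — identical.
Codon 3: CUC Leu / UGC Cys — nonsynonymous.
Codon 4: AAC Asn / GUA Val — nonsynonymous.
Codon 5: AAU Asn / CAU His — nonsynonymous.
Codon 6: AGG Arg / CGU Arg — synonymous.
Codon 7: CUC Leu / UUA Leu — synonymous.
Codon 8: ACC Thr / UAC Tyr — nonsynonymous.
Nonsynonymous differences: 5 → different protein.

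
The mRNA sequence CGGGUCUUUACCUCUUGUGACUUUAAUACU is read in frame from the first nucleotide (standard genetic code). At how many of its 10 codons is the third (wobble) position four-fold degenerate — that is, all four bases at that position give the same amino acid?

Codon 1 CGG (Arg): third position 4-fold.
Codon 2 GUC (Val): third position 4-fold.
Codon 3 UUU (Phe): third position 2-fold.
Codon 4 ACC (Thr): third position 4-fold.
Codon 5 UCU (Ser): third position 4-fold.
Codon 6 UGU (Cys): third position 2-fold.
Codon 7 GAC (Asp): third position 2-fold.
Codon 8 UUU (Phe): third position 2-fold.
Codon 9 AAU (Asn): third position 2-fold.
Codon 10 ACU (Thr): third position 4-fold.
Four-fold degenerate third positions: 5.

5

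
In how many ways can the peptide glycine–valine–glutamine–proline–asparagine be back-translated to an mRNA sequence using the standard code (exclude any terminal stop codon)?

256

Gly: 4 codons.
Val: 4 codons.
Gln: 2 codons.
Pro: 4 codons.
Asn: 2 codons.
4 × 4 × 2 × 4 × 2 = 256.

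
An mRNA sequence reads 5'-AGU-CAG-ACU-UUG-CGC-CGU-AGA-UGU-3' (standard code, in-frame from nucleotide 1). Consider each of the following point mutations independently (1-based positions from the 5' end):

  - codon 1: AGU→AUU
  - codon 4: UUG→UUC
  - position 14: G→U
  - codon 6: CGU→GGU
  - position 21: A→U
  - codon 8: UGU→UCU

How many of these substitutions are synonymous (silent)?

Codon 1: AGU (Ser) → AUU (Ile) — missense.
Codon 4: UUG (Leu) → UUC (Phe) — missense.
Codon 5: CGC (Arg) → CUC (Leu) — missense.
Codon 6: CGU (Arg) → GGU (Gly) — missense.
Codon 7: AGA (Arg) → AGU (Ser) — missense.
Codon 8: UGU (Cys) → UCU (Ser) — missense.
Synonymous: 0 of 6.

0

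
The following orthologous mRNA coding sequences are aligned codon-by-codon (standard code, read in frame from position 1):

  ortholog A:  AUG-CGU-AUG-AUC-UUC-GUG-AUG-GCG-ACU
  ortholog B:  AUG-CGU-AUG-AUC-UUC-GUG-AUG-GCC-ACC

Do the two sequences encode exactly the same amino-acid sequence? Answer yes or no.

yes

Codon 1: AUG Met / AUG Met — identical.
Codon 2: CGU Arg / CGU Arg — identical.
Codon 3: AUG Met / AUG Met — identical.
Codon 4: AUC Ile / AUC Ile — identical.
Codon 5: UUC Phe / UUC Phe — identical.
Codon 6: GUG Val / GUG Val — identical.
Codon 7: AUG Met / AUG Met — identical.
Codon 8: GCG Ala / GCC Ala — synonymous.
Codon 9: ACU Thr / ACC Thr — synonymous.
Nonsynonymous differences: 0 → same protein.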